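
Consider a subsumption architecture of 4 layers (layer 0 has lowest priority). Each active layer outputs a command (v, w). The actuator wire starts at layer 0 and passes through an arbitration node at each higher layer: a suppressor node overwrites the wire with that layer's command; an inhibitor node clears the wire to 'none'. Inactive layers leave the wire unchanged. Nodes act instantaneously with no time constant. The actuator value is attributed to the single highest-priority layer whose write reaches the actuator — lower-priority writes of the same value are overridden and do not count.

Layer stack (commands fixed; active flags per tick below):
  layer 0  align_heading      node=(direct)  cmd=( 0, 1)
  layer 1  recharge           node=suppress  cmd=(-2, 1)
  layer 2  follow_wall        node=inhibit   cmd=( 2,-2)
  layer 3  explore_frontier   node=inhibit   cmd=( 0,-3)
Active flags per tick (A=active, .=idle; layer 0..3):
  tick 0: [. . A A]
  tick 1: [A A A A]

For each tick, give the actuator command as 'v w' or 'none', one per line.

none
none

tick 0:
  layer 0 (align_heading) idle — none
  layer 1 (recharge) idle — unchanged: none
  layer 2 (follow_wall) active — inhibits: none
  layer 3 (explore_frontier) active — inhibits: none
  → actuator none
tick 1:
  layer 0 (align_heading) active — direct: (0, 1)
  layer 1 (recharge) active — suppresses: (-2, 1)
  layer 2 (follow_wall) active — inhibits: none
  layer 3 (explore_frontier) active — inhibits: none
  → actuator none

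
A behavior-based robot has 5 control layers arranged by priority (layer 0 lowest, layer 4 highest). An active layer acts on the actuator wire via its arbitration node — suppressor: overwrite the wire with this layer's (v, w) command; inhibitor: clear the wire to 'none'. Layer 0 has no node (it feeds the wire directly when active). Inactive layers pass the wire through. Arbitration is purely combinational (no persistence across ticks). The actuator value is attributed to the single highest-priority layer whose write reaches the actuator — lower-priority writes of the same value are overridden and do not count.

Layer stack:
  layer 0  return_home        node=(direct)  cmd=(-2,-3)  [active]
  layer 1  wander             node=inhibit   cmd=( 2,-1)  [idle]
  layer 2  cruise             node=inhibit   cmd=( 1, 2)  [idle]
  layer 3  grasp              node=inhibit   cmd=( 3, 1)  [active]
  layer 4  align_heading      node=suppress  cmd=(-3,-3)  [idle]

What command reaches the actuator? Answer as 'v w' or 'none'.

[0] return_home on; wire := (-2, -3)
[1] wander off; pass (-2, -3)
[2] cruise off; pass (-2, -3)
[3] grasp on (inhibit); wire := none
[4] align_heading off; pass none
output none

none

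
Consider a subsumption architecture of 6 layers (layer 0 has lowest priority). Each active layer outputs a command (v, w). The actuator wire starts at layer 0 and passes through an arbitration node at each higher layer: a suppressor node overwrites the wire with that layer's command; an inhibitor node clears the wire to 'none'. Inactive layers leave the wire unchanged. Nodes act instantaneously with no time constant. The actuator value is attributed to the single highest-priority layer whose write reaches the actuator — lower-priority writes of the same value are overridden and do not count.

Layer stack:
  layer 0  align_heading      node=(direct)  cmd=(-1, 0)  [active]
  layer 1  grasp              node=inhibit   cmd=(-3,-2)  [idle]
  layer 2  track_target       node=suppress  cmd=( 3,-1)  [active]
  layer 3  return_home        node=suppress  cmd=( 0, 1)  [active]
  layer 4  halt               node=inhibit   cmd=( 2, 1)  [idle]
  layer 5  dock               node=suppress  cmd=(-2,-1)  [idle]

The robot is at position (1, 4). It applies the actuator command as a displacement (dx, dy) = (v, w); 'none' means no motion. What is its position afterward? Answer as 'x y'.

1 5

layer 0 (align_heading) active — direct: (-1, 0)
layer 1 (grasp) idle — unchanged: (-1, 0)
layer 2 (track_target) active — suppresses: (3, -1)
layer 3 (return_home) active — suppresses: (0, 1)
layer 4 (halt) idle — unchanged: (0, 1)
layer 5 (dock) idle — unchanged: (0, 1)
→ actuator (0, 1)
position: (1, 4) + (0, 1) = (1, 5)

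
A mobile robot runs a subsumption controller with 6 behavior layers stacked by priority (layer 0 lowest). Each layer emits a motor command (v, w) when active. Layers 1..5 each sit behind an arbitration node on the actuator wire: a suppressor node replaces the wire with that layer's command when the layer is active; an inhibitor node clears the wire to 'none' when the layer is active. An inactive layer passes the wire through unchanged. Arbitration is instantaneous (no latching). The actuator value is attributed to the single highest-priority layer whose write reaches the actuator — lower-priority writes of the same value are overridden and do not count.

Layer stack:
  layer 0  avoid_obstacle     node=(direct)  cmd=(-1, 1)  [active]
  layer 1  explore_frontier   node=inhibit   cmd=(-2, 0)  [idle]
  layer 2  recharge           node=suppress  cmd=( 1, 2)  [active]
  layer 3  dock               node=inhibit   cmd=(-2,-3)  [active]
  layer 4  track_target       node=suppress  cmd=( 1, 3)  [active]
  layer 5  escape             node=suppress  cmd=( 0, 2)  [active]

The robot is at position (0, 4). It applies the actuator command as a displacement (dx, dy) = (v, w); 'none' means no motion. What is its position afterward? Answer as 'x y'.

[0] avoid_obstacle on; wire := (-1, 1)
[1] explore_frontier off; pass (-1, 1)
[2] recharge on (suppress); wire := (1, 2)
[3] dock on (inhibit); wire := none
[4] track_target on (suppress); wire := (1, 3)
[5] escape on (suppress); wire := (0, 2)
output (0, 2)
position: (0, 4) + (0, 2) = (0, 6)

0 6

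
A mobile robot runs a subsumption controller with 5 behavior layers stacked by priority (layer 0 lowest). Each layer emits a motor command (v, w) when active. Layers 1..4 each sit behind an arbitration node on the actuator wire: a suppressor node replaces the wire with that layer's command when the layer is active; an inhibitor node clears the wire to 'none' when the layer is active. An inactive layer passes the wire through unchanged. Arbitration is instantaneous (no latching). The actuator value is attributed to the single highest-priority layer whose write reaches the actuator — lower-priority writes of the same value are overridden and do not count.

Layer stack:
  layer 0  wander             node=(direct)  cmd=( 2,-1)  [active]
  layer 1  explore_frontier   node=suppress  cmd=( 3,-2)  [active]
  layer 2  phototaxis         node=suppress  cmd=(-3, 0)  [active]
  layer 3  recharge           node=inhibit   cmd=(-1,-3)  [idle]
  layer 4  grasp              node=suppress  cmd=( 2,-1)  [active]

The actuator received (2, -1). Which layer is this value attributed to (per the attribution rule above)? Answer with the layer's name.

grasp

layer 0 (wander) active — direct: (2, -1)
layer 1 (explore_frontier) active — suppresses: (3, -2)
layer 2 (phototaxis) active — suppresses: (-3, 0)
layer 3 (recharge) idle — unchanged: (-3, 0)
layer 4 (grasp) active — suppresses: (2, -1)
→ actuator (2, -1)
last writer: layer 4 = grasp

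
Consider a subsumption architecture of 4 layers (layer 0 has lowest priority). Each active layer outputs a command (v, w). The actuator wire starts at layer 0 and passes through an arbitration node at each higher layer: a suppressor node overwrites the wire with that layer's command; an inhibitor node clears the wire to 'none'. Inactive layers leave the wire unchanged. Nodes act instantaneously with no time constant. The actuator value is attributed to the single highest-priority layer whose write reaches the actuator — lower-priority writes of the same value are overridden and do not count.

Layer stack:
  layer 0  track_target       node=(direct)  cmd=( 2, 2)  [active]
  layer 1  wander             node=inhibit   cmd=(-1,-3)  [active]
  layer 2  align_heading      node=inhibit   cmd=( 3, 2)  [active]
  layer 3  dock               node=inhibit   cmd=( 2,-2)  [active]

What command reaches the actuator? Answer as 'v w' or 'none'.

none

L0 track_target: active, feeds wire = (2, 2)
L1 wander: active, inhibitor → wire = none
L2 align_heading: active, inhibitor → wire = none
L3 dock: active, inhibitor → wire = none
actuator = none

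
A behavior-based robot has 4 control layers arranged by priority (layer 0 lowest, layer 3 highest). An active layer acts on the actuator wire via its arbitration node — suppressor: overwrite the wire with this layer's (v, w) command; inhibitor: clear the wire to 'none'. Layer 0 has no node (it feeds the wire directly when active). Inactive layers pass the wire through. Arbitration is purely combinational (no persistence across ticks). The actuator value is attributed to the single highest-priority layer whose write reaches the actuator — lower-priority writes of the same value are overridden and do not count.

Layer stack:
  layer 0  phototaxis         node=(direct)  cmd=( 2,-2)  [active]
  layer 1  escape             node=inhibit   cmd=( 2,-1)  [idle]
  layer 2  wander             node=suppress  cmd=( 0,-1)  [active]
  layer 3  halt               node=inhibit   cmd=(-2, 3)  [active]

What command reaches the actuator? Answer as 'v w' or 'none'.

layer 0 (phototaxis) active — direct: (2, -2)
layer 1 (escape) idle — unchanged: (2, -2)
layer 2 (wander) active — suppresses: (0, -1)
layer 3 (halt) active — inhibits: none
→ actuator none

none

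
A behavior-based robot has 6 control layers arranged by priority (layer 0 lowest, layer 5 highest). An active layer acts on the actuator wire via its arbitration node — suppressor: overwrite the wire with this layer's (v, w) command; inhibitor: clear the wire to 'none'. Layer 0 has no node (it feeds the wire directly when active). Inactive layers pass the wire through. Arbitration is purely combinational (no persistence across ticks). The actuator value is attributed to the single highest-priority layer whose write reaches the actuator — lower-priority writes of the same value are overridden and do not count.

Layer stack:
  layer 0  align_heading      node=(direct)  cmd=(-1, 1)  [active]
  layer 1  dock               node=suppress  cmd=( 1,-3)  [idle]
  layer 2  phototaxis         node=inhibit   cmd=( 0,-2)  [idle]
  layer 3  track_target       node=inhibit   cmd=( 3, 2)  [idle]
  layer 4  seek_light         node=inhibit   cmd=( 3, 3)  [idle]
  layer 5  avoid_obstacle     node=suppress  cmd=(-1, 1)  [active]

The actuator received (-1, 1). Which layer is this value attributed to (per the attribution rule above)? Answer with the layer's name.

avoid_obstacle

L0 align_heading: active, feeds wire = (-1, 1)
L1 dock: idle → wire stays (-1, 1)
L2 phototaxis: idle → wire stays (-1, 1)
L3 track_target: idle → wire stays (-1, 1)
L4 seek_light: idle → wire stays (-1, 1)
L5 avoid_obstacle: active, suppressor → wire = (-1, 1)
actuator = (-1, 1)
last writer: layer 5 = avoid_obstacle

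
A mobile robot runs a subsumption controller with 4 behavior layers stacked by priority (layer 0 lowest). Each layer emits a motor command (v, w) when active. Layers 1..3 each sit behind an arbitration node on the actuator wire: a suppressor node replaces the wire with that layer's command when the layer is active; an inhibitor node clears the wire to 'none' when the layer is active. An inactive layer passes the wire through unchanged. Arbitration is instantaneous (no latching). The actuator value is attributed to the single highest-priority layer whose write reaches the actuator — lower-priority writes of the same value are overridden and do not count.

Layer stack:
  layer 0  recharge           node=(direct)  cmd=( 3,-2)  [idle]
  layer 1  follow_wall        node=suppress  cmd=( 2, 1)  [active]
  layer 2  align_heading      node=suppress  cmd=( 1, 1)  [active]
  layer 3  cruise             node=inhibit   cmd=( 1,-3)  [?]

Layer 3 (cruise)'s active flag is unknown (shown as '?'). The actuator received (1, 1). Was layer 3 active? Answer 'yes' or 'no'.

no

If layer 3 is active=yes:
  actuator would be none
If layer 3 is active=no:
  actuator would be (1, 1)
Observed (1, 1), so layer 3 was idle.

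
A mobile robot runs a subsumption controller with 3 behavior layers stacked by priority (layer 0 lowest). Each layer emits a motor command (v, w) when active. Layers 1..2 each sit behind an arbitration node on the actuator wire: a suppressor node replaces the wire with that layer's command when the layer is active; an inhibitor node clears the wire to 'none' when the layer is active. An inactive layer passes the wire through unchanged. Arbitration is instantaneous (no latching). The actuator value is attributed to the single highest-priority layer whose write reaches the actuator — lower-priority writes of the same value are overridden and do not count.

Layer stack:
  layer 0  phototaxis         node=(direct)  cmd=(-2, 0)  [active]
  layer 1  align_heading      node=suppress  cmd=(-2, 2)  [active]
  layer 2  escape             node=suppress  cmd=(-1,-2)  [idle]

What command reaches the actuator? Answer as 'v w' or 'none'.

-2 2

[0] phototaxis on; wire := (-2, 0)
[1] align_heading on (suppress); wire := (-2, 2)
[2] escape off; pass (-2, 2)
output (-2, 2)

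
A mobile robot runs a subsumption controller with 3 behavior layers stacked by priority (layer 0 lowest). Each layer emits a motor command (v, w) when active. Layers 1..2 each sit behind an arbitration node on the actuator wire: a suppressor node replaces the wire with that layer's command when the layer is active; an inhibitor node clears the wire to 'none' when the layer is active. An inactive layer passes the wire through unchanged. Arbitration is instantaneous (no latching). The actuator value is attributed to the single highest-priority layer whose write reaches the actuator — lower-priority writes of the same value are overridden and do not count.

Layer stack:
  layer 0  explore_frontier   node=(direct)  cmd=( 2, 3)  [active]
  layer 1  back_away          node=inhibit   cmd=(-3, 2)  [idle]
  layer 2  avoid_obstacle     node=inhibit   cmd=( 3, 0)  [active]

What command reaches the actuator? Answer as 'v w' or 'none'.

[0] explore_frontier on; wire := (2, 3)
[1] back_away off; pass (2, 3)
[2] avoid_obstacle on (inhibit); wire := none
output none

none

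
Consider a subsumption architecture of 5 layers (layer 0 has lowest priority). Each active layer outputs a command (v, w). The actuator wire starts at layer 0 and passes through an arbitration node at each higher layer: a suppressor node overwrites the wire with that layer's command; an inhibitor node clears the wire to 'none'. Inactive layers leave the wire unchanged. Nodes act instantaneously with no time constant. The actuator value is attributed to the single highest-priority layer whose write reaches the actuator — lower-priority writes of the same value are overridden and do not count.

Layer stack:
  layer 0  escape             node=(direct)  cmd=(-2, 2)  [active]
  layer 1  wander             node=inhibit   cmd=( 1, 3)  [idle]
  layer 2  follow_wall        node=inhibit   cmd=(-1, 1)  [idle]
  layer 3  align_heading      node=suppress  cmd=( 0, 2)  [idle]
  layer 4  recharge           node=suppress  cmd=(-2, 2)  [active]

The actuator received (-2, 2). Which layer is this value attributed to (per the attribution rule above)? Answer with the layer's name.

L0 escape: active, feeds wire = (-2, 2)
L1 wander: idle → wire stays (-2, 2)
L2 follow_wall: idle → wire stays (-2, 2)
L3 align_heading: idle → wire stays (-2, 2)
L4 recharge: active, suppressor → wire = (-2, 2)
actuator = (-2, 2)
last writer: layer 4 = recharge

recharge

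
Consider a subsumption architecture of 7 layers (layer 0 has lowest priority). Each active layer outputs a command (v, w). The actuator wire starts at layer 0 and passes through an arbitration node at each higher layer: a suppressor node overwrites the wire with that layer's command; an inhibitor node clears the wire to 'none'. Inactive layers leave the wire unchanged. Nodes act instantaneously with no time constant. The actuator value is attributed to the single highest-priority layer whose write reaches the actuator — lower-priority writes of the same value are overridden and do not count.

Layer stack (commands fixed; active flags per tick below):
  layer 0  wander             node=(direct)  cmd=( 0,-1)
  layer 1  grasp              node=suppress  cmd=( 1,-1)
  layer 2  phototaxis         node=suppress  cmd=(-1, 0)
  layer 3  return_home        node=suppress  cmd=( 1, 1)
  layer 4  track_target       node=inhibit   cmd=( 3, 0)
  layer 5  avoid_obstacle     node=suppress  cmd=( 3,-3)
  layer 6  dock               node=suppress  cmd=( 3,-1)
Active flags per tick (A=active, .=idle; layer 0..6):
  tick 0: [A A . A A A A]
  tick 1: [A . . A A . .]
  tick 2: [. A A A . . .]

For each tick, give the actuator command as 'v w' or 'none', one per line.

tick 0:
  [0] wander on; wire := (0, -1)
  [1] grasp on (suppress); wire := (1, -1)
  [2] phototaxis off; pass (1, -1)
  [3] return_home on (suppress); wire := (1, 1)
  [4] track_target on (inhibit); wire := none
  [5] avoid_obstacle on (suppress); wire := (3, -3)
  [6] dock on (suppress); wire := (3, -1)
  output (3, -1)
tick 1:
  [0] wander on; wire := (0, -1)
  [1] grasp off; pass (0, -1)
  [2] phototaxis off; pass (0, -1)
  [3] return_home on (suppress); wire := (1, 1)
  [4] track_target on (inhibit); wire := none
  [5] avoid_obstacle off; pass none
  [6] dock off; pass none
  output none
tick 2:
  [0] wander off; wire := none
  [1] grasp on (suppress); wire := (1, -1)
  [2] phototaxis on (suppress); wire := (-1, 0)
  [3] return_home on (suppress); wire := (1, 1)
  [4] track_target off; pass (1, 1)
  [5] avoid_obstacle off; pass (1, 1)
  [6] dock off; pass (1, 1)
  output (1, 1)

3 -1
none
1 1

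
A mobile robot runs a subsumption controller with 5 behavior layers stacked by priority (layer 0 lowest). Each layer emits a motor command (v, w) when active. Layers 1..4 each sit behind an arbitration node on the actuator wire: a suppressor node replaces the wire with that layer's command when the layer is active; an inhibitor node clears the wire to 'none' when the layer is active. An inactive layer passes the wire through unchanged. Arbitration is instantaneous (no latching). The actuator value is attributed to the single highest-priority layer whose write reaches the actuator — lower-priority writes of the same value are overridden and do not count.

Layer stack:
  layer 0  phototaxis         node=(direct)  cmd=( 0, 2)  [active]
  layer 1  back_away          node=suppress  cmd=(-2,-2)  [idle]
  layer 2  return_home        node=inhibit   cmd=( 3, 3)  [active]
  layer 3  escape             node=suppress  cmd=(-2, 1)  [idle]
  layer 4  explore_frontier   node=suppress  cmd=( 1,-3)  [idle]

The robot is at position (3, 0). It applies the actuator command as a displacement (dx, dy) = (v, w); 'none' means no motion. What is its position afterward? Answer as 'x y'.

L0 phototaxis: active, feeds wire = (0, 2)
L1 back_away: idle → wire stays (0, 2)
L2 return_home: active, inhibitor → wire = none
L3 escape: idle → wire stays none
L4 explore_frontier: idle → wire stays none
actuator = none
position: (3, 0) + none = (3, 0)

3 0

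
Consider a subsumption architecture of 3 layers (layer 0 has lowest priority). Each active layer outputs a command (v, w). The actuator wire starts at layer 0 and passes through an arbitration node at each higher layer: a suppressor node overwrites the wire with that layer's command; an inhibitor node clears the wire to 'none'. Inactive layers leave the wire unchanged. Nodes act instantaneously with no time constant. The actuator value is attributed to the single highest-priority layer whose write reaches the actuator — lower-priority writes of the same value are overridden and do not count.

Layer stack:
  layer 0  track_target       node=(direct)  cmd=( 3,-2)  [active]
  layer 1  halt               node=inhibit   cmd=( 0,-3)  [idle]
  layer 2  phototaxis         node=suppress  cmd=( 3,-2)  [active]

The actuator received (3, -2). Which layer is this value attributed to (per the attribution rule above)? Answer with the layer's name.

L0 track_target: active, feeds wire = (3, -2)
L1 halt: idle → wire stays (3, -2)
L2 phototaxis: active, suppressor → wire = (3, -2)
actuator = (3, -2)
last writer: layer 2 = phototaxis

phototaxis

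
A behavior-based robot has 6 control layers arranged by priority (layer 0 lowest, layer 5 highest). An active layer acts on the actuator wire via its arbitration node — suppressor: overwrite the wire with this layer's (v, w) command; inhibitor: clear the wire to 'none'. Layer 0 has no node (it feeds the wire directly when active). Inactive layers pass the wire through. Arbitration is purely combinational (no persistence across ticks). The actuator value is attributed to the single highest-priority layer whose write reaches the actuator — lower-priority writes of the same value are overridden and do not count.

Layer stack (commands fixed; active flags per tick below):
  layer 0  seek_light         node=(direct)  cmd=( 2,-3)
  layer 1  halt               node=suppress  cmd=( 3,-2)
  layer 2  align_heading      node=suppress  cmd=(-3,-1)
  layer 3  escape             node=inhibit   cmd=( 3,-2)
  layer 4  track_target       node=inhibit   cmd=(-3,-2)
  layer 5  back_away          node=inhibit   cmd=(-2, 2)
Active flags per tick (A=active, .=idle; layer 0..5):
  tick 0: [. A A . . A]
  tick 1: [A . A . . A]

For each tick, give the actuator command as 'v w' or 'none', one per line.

none
none

tick 0:
  [0] seek_light off; wire := none
  [1] halt on (suppress); wire := (3, -2)
  [2] align_heading on (suppress); wire := (-3, -1)
  [3] escape off; pass (-3, -1)
  [4] track_target off; pass (-3, -1)
  [5] back_away on (inhibit); wire := none
  output none
tick 1:
  [0] seek_light on; wire := (2, -3)
  [1] halt off; pass (2, -3)
  [2] align_heading on (suppress); wire := (-3, -1)
  [3] escape off; pass (-3, -1)
  [4] track_target off; pass (-3, -1)
  [5] back_away on (inhibit); wire := none
  output none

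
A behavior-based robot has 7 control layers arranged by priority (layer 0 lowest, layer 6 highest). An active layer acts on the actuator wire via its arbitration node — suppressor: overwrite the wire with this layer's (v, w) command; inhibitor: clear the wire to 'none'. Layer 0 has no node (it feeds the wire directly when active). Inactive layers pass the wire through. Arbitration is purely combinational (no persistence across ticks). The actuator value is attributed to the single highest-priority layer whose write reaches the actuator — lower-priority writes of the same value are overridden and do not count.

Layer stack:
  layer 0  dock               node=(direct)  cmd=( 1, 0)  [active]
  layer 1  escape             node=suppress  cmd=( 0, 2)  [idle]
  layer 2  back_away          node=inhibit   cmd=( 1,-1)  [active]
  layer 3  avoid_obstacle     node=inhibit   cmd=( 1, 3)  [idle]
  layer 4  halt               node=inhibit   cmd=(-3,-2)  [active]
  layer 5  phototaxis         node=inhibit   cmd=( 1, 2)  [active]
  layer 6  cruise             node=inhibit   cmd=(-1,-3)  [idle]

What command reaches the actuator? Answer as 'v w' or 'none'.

none

layer 0 (dock) active — direct: (1, 0)
layer 1 (escape) idle — unchanged: (1, 0)
layer 2 (back_away) active — inhibits: none
layer 3 (avoid_obstacle) idle — unchanged: none
layer 4 (halt) active — inhibits: none
layer 5 (phototaxis) active — inhibits: none
layer 6 (cruise) idle — unchanged: none
→ actuator none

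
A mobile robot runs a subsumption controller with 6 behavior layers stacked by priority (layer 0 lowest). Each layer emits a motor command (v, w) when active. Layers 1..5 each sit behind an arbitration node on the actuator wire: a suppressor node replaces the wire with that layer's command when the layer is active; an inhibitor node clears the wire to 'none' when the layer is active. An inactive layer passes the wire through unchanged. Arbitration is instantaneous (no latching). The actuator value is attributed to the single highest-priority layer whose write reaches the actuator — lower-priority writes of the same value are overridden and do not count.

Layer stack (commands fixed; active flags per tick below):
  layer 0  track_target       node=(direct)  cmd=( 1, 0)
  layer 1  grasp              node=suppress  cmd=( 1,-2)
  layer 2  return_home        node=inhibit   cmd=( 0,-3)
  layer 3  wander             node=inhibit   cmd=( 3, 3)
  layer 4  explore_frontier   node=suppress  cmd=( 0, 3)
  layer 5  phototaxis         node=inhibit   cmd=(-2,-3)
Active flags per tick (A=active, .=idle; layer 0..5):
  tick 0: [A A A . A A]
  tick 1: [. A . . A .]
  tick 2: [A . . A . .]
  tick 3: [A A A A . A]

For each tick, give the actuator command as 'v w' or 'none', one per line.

tick 0:
  L0 track_target: active, feeds wire = (1, 0)
  L1 grasp: active, suppressor → wire = (1, -2)
  L2 return_home: active, inhibitor → wire = none
  L3 wander: idle → wire stays none
  L4 explore_frontier: active, suppressor → wire = (0, 3)
  L5 phototaxis: active, inhibitor → wire = none
  actuator = none
tick 1:
  L0 track_target: idle → wire = none
  L1 grasp: active, suppressor → wire = (1, -2)
  L2 return_home: idle → wire stays (1, -2)
  L3 wander: idle → wire stays (1, -2)
  L4 explore_frontier: active, suppressor → wire = (0, 3)
  L5 phototaxis: idle → wire stays (0, 3)
  actuator = (0, 3)
tick 2:
  L0 track_target: active, feeds wire = (1, 0)
  L1 grasp: idle → wire stays (1, 0)
  L2 return_home: idle → wire stays (1, 0)
  L3 wander: active, inhibitor → wire = none
  L4 explore_frontier: idle → wire stays none
  L5 phototaxis: idle → wire stays none
  actuator = none
tick 3:
  L0 track_target: active, feeds wire = (1, 0)
  L1 grasp: active, suppressor → wire = (1, -2)
  L2 return_home: active, inhibitor → wire = none
  L3 wander: active, inhibitor → wire = none
  L4 explore_frontier: idle → wire stays none
  L5 phototaxis: active, inhibitor → wire = none
  actuator = none

none
0 3
none
none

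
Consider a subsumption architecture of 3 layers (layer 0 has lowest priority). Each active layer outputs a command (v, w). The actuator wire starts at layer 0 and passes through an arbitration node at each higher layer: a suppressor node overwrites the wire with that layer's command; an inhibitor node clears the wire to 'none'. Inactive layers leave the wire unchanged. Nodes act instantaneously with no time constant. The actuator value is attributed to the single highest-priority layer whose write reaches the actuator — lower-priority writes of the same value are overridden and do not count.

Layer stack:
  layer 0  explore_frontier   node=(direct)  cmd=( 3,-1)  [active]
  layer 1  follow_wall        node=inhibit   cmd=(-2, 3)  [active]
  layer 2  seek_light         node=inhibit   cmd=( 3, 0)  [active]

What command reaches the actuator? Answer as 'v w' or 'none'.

L0 explore_frontier: active, feeds wire = (3, -1)
L1 follow_wall: active, inhibitor → wire = none
L2 seek_light: active, inhibitor → wire = none
actuator = none

none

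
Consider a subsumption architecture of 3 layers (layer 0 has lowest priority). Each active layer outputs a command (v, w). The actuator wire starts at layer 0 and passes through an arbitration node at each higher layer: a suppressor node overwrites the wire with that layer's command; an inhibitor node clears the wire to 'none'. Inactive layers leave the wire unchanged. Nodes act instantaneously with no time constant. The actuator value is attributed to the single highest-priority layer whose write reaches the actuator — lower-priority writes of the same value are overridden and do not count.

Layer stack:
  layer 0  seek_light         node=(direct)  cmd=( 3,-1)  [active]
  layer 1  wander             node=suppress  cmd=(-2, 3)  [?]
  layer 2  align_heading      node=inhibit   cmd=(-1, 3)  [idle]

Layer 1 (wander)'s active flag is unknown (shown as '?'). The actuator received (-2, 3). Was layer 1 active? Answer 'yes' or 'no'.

yes

If layer 1 is active=yes:
  actuator would be (-2, 3)
If layer 1 is active=no:
  actuator would be (3, -1)
Observed (-2, 3), so layer 1 was active.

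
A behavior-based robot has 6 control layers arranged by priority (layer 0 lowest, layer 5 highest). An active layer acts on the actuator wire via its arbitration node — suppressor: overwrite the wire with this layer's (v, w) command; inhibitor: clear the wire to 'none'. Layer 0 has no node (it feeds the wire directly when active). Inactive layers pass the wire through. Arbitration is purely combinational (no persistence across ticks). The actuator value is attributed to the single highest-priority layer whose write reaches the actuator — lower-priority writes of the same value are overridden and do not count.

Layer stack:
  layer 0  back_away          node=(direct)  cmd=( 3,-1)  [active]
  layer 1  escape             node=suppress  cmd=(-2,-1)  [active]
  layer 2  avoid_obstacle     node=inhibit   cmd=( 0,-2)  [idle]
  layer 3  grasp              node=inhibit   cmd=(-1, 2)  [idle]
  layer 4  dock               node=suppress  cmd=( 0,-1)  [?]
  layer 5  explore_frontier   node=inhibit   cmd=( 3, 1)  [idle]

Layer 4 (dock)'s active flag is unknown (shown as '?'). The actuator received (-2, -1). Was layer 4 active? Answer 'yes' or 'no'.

no

If layer 4 is active=yes:
  actuator would be (0, -1)
If layer 4 is active=no:
  actuator would be (-2, -1)
Observed (-2, -1), so layer 4 was idle.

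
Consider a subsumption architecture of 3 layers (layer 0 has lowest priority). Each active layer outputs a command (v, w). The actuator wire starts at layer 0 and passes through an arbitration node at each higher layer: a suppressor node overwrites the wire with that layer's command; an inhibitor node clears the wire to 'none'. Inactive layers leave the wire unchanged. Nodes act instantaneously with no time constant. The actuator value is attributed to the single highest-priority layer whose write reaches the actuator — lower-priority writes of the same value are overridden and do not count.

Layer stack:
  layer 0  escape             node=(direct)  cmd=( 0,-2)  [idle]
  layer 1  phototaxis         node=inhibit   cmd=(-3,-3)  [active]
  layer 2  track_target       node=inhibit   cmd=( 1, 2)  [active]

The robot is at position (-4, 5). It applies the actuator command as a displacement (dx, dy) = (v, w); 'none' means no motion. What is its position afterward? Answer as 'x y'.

-4 5

layer 0 (escape) idle — none
layer 1 (phototaxis) active — inhibits: none
layer 2 (track_target) active — inhibits: none
→ actuator none
position: (-4, 5) + none = (-4, 5)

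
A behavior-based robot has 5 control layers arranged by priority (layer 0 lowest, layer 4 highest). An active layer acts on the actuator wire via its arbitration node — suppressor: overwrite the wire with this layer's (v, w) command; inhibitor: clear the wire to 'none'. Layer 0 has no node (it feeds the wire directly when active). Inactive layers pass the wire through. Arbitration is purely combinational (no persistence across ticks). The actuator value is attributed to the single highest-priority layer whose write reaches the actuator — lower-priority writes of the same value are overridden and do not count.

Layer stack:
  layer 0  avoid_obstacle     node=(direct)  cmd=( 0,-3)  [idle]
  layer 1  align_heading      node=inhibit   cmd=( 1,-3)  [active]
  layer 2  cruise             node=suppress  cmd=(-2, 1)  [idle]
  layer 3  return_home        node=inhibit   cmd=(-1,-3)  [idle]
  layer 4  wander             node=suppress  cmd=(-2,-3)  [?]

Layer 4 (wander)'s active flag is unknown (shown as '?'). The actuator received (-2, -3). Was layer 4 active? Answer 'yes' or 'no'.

If layer 4 is active=yes:
  actuator would be (-2, -3)
If layer 4 is active=no:
  actuator would be none
Observed (-2, -3), so layer 4 was active.

yes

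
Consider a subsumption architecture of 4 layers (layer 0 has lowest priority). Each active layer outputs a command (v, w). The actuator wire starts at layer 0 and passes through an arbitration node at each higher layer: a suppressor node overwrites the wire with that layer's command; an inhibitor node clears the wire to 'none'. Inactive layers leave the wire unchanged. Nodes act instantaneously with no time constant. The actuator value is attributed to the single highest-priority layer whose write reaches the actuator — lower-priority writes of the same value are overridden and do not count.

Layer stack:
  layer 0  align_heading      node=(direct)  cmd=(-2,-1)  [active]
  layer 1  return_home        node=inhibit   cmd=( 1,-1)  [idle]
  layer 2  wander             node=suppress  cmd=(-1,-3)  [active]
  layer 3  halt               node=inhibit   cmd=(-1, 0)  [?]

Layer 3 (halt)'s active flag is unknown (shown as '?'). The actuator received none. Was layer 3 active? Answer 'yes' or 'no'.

yes

If layer 3 is active=yes:
  actuator would be none
If layer 3 is active=no:
  actuator would be (-1, -3)
Observed none, so layer 3 was active.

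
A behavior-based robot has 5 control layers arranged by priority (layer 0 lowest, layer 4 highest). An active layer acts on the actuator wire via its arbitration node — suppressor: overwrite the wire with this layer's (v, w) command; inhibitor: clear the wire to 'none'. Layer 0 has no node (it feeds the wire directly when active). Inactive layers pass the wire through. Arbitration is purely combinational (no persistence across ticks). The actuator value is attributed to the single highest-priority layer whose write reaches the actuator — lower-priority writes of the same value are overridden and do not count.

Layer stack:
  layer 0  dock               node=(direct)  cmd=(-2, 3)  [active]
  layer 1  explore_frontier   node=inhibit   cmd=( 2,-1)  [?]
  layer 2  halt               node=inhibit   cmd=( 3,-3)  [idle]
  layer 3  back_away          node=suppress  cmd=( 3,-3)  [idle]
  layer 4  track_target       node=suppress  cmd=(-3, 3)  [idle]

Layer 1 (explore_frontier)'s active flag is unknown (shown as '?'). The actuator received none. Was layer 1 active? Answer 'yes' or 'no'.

If layer 1 is active=yes:
  actuator would be none
If layer 1 is active=no:
  actuator would be (-2, 3)
Observed none, so layer 1 was active.

yes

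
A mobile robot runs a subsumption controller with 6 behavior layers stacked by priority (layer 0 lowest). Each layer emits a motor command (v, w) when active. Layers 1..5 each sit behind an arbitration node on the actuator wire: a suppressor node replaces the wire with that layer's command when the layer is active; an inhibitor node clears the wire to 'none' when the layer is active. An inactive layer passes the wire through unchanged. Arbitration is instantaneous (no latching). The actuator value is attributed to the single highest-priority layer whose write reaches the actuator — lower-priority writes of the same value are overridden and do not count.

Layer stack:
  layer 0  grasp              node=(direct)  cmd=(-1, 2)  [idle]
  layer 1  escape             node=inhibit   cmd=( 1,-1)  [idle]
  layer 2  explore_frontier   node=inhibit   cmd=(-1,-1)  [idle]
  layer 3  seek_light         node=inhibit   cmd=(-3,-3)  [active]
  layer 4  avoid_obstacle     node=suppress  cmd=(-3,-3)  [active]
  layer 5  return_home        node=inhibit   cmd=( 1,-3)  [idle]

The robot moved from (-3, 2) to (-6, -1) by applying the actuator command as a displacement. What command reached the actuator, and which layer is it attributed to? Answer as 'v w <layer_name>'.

displacement = (-6, -1) − (-3, 2) = (-3, -3)
[0] grasp off; wire := none
[1] escape off; pass none
[2] explore_frontier off; pass none
[3] seek_light on (inhibit); wire := none
[4] avoid_obstacle on (suppress); wire := (-3, -3)
[5] return_home off; pass (-3, -3)
output (-3, -3) — from layer 4 (avoid_obstacle)

-3 -3 avoid_obstacle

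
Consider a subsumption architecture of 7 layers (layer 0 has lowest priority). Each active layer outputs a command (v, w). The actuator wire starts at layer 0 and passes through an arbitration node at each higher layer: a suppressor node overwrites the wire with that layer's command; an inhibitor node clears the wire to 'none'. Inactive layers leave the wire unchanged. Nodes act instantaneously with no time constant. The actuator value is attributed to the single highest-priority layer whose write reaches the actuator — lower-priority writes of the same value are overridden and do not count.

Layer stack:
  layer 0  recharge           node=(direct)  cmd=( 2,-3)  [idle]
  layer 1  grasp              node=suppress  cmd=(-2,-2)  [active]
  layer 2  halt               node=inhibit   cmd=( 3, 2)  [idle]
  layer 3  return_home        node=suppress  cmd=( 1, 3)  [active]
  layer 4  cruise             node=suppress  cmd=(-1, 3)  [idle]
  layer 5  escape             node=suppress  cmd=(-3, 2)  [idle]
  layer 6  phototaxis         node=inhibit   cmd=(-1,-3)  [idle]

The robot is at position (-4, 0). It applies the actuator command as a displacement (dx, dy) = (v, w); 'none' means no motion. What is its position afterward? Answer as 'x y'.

-3 3

[0] recharge off; wire := none
[1] grasp on (suppress); wire := (-2, -2)
[2] halt off; pass (-2, -2)
[3] return_home on (suppress); wire := (1, 3)
[4] cruise off; pass (1, 3)
[5] escape off; pass (1, 3)
[6] phototaxis off; pass (1, 3)
output (1, 3)
position: (-4, 0) + (1, 3) = (-3, 3)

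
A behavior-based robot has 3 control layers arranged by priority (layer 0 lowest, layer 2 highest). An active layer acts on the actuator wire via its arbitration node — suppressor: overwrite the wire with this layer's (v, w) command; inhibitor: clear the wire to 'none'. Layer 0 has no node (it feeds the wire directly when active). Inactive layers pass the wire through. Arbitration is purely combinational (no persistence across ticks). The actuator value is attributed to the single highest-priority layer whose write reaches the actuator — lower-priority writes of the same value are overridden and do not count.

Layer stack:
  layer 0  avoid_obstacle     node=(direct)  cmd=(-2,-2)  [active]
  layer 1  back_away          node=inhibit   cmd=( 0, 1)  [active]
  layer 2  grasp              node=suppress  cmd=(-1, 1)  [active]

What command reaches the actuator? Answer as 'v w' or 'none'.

-1 1

[0] avoid_obstacle on; wire := (-2, -2)
[1] back_away on (inhibit); wire := none
[2] grasp on (suppress); wire := (-1, 1)
output (-1, 1)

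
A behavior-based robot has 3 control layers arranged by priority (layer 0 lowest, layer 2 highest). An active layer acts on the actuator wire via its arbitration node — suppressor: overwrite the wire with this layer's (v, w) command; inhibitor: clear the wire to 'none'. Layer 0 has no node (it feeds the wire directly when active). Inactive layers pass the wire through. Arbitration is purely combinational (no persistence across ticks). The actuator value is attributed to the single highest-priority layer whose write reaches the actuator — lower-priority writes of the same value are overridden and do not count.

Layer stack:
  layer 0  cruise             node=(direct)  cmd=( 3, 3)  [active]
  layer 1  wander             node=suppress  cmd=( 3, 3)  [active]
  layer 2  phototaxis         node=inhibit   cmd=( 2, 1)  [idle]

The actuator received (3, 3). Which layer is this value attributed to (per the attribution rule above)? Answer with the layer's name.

layer 0 (cruise) active — direct: (3, 3)
layer 1 (wander) active — suppresses: (3, 3)
layer 2 (phototaxis) idle — unchanged: (3, 3)
→ actuator (3, 3)
last writer: layer 1 = wander

wander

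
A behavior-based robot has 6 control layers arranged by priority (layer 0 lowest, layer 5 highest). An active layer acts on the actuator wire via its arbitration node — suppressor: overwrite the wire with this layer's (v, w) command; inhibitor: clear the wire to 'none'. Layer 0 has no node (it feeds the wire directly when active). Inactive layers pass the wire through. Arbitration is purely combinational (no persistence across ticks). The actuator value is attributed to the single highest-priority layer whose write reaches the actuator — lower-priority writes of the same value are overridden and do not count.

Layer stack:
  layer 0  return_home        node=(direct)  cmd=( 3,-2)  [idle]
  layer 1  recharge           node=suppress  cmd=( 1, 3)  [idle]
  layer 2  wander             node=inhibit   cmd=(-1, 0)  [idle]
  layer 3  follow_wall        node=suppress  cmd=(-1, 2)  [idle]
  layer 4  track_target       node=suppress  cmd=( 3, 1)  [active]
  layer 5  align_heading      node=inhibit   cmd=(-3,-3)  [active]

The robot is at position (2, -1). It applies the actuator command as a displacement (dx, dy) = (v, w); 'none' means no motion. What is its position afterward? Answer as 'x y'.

layer 0 (return_home) idle — none
layer 1 (recharge) idle — unchanged: none
layer 2 (wander) idle — unchanged: none
layer 3 (follow_wall) idle — unchanged: none
layer 4 (track_target) active — suppresses: (3, 1)
layer 5 (align_heading) active — inhibits: none
→ actuator none
position: (2, -1) + none = (2, -1)

2 -1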